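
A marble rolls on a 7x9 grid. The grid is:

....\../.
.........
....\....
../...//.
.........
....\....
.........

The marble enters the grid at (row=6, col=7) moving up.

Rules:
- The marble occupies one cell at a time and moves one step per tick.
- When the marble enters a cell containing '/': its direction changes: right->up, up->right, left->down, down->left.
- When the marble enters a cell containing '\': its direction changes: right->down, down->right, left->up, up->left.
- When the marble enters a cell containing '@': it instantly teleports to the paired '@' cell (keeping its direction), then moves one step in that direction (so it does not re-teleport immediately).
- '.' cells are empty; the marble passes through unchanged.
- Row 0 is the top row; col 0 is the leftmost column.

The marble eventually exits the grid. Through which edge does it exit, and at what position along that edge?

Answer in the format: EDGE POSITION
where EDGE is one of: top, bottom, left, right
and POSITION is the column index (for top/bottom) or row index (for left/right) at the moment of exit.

Step 1: enter (6,7), '.' pass, move up to (5,7)
Step 2: enter (5,7), '.' pass, move up to (4,7)
Step 3: enter (4,7), '.' pass, move up to (3,7)
Step 4: enter (3,7), '/' deflects up->right, move right to (3,8)
Step 5: enter (3,8), '.' pass, move right to (3,9)
Step 6: at (3,9) — EXIT via right edge, pos 3

Answer: right 3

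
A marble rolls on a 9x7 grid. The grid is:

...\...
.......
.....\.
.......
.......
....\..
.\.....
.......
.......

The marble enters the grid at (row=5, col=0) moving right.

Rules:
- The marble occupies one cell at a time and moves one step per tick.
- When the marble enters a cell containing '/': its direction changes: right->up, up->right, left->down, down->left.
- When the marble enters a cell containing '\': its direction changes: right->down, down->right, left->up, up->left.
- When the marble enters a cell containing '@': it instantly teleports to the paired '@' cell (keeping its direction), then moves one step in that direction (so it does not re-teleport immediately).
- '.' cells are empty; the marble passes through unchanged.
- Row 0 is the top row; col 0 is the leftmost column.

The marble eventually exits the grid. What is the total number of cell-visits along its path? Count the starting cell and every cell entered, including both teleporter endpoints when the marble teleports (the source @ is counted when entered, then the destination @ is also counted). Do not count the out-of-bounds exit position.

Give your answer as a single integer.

Answer: 8

Derivation:
Step 1: enter (5,0), '.' pass, move right to (5,1)
Step 2: enter (5,1), '.' pass, move right to (5,2)
Step 3: enter (5,2), '.' pass, move right to (5,3)
Step 4: enter (5,3), '.' pass, move right to (5,4)
Step 5: enter (5,4), '\' deflects right->down, move down to (6,4)
Step 6: enter (6,4), '.' pass, move down to (7,4)
Step 7: enter (7,4), '.' pass, move down to (8,4)
Step 8: enter (8,4), '.' pass, move down to (9,4)
Step 9: at (9,4) — EXIT via bottom edge, pos 4
Path length (cell visits): 8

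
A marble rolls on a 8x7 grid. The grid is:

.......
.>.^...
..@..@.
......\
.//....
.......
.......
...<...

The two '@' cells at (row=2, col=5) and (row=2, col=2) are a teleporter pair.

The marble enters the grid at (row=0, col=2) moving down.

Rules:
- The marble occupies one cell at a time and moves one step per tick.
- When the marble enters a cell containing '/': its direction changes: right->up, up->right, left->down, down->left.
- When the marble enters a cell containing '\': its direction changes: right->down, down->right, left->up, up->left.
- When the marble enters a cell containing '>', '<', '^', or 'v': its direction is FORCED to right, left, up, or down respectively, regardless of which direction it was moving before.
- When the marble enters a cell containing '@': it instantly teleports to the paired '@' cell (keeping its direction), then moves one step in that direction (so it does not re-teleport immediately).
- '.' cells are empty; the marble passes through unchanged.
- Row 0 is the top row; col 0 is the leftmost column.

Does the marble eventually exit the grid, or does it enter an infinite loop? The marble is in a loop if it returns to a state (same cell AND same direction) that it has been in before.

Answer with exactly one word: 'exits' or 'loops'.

Answer: exits

Derivation:
Step 1: enter (0,2), '.' pass, move down to (1,2)
Step 2: enter (1,2), '.' pass, move down to (2,2)
Step 3: enter (2,2), '@' teleport (2,2)->(2,5), also enter (2,5), move down to (3,5)
Step 4: enter (3,5), '.' pass, move down to (4,5)
Step 5: enter (4,5), '.' pass, move down to (5,5)
Step 6: enter (5,5), '.' pass, move down to (6,5)
Step 7: enter (6,5), '.' pass, move down to (7,5)
Step 8: enter (7,5), '.' pass, move down to (8,5)
Step 9: at (8,5) — EXIT via bottom edge, pos 5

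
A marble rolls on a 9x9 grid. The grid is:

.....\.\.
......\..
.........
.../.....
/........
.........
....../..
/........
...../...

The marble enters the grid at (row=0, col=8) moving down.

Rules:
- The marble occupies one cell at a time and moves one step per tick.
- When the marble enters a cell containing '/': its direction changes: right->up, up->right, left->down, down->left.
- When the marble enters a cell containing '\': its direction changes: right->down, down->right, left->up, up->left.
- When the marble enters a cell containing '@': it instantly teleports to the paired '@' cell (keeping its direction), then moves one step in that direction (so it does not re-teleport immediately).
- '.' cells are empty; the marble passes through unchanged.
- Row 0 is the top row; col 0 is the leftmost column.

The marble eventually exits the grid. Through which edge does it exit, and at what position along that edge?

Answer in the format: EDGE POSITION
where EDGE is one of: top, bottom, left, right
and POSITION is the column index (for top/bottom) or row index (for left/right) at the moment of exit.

Step 1: enter (0,8), '.' pass, move down to (1,8)
Step 2: enter (1,8), '.' pass, move down to (2,8)
Step 3: enter (2,8), '.' pass, move down to (3,8)
Step 4: enter (3,8), '.' pass, move down to (4,8)
Step 5: enter (4,8), '.' pass, move down to (5,8)
Step 6: enter (5,8), '.' pass, move down to (6,8)
Step 7: enter (6,8), '.' pass, move down to (7,8)
Step 8: enter (7,8), '.' pass, move down to (8,8)
Step 9: enter (8,8), '.' pass, move down to (9,8)
Step 10: at (9,8) — EXIT via bottom edge, pos 8

Answer: bottom 8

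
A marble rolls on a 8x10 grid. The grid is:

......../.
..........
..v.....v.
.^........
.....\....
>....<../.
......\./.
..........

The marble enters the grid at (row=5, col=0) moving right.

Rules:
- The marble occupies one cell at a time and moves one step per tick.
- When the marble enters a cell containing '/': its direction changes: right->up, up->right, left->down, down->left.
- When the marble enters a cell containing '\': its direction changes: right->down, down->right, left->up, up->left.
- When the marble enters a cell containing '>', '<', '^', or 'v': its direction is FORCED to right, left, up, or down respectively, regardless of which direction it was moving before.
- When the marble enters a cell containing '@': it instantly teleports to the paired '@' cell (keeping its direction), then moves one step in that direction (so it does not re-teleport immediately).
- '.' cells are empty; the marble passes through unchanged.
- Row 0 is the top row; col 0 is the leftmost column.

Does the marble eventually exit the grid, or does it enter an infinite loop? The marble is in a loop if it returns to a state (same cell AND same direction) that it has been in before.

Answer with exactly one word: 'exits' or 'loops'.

Step 1: enter (5,0), '>' forces right->right, move right to (5,1)
Step 2: enter (5,1), '.' pass, move right to (5,2)
Step 3: enter (5,2), '.' pass, move right to (5,3)
Step 4: enter (5,3), '.' pass, move right to (5,4)
Step 5: enter (5,4), '.' pass, move right to (5,5)
Step 6: enter (5,5), '<' forces right->left, move left to (5,4)
Step 7: enter (5,4), '.' pass, move left to (5,3)
Step 8: enter (5,3), '.' pass, move left to (5,2)
Step 9: enter (5,2), '.' pass, move left to (5,1)
Step 10: enter (5,1), '.' pass, move left to (5,0)
Step 11: enter (5,0), '>' forces left->right, move right to (5,1)
Step 12: at (5,1) dir=right — LOOP DETECTED (seen before)

Answer: loops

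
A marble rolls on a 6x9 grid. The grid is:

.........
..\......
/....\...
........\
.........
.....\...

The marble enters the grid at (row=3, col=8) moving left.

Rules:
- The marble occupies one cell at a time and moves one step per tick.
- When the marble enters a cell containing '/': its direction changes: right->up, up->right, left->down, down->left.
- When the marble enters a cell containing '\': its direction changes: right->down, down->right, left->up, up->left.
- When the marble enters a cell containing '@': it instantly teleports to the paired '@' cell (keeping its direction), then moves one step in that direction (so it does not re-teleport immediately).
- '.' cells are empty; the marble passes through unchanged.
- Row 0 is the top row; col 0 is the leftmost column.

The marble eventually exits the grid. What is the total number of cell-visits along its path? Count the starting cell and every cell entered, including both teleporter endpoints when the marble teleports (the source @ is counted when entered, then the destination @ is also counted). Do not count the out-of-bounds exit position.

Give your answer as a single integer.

Answer: 4

Derivation:
Step 1: enter (3,8), '\' deflects left->up, move up to (2,8)
Step 2: enter (2,8), '.' pass, move up to (1,8)
Step 3: enter (1,8), '.' pass, move up to (0,8)
Step 4: enter (0,8), '.' pass, move up to (-1,8)
Step 5: at (-1,8) — EXIT via top edge, pos 8
Path length (cell visits): 4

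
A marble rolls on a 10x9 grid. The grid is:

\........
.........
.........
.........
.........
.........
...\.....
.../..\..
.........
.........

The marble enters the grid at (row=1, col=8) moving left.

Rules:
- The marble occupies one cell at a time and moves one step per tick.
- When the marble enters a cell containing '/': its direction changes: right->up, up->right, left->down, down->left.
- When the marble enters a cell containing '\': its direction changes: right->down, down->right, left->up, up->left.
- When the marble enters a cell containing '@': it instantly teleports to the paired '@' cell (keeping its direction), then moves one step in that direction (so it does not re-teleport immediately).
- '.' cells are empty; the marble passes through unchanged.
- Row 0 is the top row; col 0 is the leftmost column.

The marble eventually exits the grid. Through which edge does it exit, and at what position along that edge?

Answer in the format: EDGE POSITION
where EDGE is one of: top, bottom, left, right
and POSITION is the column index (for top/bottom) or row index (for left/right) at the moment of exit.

Answer: left 1

Derivation:
Step 1: enter (1,8), '.' pass, move left to (1,7)
Step 2: enter (1,7), '.' pass, move left to (1,6)
Step 3: enter (1,6), '.' pass, move left to (1,5)
Step 4: enter (1,5), '.' pass, move left to (1,4)
Step 5: enter (1,4), '.' pass, move left to (1,3)
Step 6: enter (1,3), '.' pass, move left to (1,2)
Step 7: enter (1,2), '.' pass, move left to (1,1)
Step 8: enter (1,1), '.' pass, move left to (1,0)
Step 9: enter (1,0), '.' pass, move left to (1,-1)
Step 10: at (1,-1) — EXIT via left edge, pos 1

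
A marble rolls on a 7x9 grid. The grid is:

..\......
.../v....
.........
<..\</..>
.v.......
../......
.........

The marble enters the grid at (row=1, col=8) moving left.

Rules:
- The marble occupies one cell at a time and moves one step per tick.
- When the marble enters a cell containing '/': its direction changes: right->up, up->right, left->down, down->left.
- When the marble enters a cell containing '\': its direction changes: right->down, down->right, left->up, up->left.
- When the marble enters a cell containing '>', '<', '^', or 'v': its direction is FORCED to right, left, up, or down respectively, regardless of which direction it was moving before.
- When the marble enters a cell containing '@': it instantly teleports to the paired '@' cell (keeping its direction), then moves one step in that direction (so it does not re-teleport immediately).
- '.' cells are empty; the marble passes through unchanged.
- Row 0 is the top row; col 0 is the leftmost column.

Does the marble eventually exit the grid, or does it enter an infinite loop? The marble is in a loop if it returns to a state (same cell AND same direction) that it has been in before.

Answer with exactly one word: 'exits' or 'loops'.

Answer: loops

Derivation:
Step 1: enter (1,8), '.' pass, move left to (1,7)
Step 2: enter (1,7), '.' pass, move left to (1,6)
Step 3: enter (1,6), '.' pass, move left to (1,5)
Step 4: enter (1,5), '.' pass, move left to (1,4)
Step 5: enter (1,4), 'v' forces left->down, move down to (2,4)
Step 6: enter (2,4), '.' pass, move down to (3,4)
Step 7: enter (3,4), '<' forces down->left, move left to (3,3)
Step 8: enter (3,3), '\' deflects left->up, move up to (2,3)
Step 9: enter (2,3), '.' pass, move up to (1,3)
Step 10: enter (1,3), '/' deflects up->right, move right to (1,4)
Step 11: enter (1,4), 'v' forces right->down, move down to (2,4)
Step 12: at (2,4) dir=down — LOOP DETECTED (seen before)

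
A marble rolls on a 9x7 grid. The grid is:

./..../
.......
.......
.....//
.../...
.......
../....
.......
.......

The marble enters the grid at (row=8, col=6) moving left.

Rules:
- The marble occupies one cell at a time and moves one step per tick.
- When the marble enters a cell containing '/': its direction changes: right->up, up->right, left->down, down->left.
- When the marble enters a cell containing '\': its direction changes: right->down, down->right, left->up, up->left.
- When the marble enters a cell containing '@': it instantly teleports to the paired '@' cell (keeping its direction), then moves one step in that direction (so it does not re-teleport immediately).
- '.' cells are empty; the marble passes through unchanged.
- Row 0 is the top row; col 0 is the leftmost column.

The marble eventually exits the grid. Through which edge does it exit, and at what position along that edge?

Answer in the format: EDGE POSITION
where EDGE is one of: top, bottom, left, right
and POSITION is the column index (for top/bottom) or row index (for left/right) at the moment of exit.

Answer: left 8

Derivation:
Step 1: enter (8,6), '.' pass, move left to (8,5)
Step 2: enter (8,5), '.' pass, move left to (8,4)
Step 3: enter (8,4), '.' pass, move left to (8,3)
Step 4: enter (8,3), '.' pass, move left to (8,2)
Step 5: enter (8,2), '.' pass, move left to (8,1)
Step 6: enter (8,1), '.' pass, move left to (8,0)
Step 7: enter (8,0), '.' pass, move left to (8,-1)
Step 8: at (8,-1) — EXIT via left edge, pos 8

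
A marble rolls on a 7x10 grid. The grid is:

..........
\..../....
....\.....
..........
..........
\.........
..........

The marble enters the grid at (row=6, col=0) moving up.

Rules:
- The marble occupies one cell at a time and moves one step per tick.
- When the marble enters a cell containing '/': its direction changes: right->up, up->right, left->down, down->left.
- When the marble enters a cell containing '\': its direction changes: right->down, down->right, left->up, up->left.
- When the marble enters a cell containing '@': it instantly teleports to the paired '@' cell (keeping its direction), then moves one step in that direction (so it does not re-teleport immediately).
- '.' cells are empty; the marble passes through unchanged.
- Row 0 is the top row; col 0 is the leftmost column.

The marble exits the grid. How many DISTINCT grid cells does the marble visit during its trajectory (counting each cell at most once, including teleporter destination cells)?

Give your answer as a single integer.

Step 1: enter (6,0), '.' pass, move up to (5,0)
Step 2: enter (5,0), '\' deflects up->left, move left to (5,-1)
Step 3: at (5,-1) — EXIT via left edge, pos 5
Distinct cells visited: 2 (path length 2)

Answer: 2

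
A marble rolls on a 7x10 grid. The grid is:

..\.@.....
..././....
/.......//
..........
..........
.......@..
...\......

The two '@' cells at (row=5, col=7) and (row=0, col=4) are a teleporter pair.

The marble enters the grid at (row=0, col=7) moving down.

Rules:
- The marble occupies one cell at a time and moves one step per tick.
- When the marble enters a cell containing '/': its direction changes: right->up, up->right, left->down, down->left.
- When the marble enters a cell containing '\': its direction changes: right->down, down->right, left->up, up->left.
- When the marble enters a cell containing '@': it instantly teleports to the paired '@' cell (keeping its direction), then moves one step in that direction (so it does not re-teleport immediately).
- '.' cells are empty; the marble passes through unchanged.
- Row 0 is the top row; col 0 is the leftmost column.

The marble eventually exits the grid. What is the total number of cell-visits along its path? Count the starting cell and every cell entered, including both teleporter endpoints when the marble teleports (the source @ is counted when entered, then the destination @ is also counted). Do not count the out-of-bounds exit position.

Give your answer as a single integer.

Step 1: enter (0,7), '.' pass, move down to (1,7)
Step 2: enter (1,7), '.' pass, move down to (2,7)
Step 3: enter (2,7), '.' pass, move down to (3,7)
Step 4: enter (3,7), '.' pass, move down to (4,7)
Step 5: enter (4,7), '.' pass, move down to (5,7)
Step 6: enter (5,7), '@' teleport (5,7)->(0,4), also enter (0,4), move down to (1,4)
Step 7: enter (1,4), '.' pass, move down to (2,4)
Step 8: enter (2,4), '.' pass, move down to (3,4)
Step 9: enter (3,4), '.' pass, move down to (4,4)
Step 10: enter (4,4), '.' pass, move down to (5,4)
Step 11: enter (5,4), '.' pass, move down to (6,4)
Step 12: enter (6,4), '.' pass, move down to (7,4)
Step 13: at (7,4) — EXIT via bottom edge, pos 4
Path length (cell visits): 13

Answer: 13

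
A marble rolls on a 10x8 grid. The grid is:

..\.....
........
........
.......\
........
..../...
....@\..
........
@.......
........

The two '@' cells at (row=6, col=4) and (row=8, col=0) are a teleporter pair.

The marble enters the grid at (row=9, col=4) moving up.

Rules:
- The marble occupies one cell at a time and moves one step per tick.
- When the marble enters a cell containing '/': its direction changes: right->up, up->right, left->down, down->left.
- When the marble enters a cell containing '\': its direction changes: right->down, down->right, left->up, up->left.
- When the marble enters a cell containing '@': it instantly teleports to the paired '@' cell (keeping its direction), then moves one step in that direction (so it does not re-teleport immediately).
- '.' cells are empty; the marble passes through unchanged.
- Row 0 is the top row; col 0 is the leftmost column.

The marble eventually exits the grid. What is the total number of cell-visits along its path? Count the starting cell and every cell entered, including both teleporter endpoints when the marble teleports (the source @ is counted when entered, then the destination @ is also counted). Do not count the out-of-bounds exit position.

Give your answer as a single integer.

Step 1: enter (9,4), '.' pass, move up to (8,4)
Step 2: enter (8,4), '.' pass, move up to (7,4)
Step 3: enter (7,4), '.' pass, move up to (6,4)
Step 4: enter (6,4), '@' teleport (6,4)->(8,0), also enter (8,0), move up to (7,0)
Step 5: enter (7,0), '.' pass, move up to (6,0)
Step 6: enter (6,0), '.' pass, move up to (5,0)
Step 7: enter (5,0), '.' pass, move up to (4,0)
Step 8: enter (4,0), '.' pass, move up to (3,0)
Step 9: enter (3,0), '.' pass, move up to (2,0)
Step 10: enter (2,0), '.' pass, move up to (1,0)
Step 11: enter (1,0), '.' pass, move up to (0,0)
Step 12: enter (0,0), '.' pass, move up to (-1,0)
Step 13: at (-1,0) — EXIT via top edge, pos 0
Path length (cell visits): 13

Answer: 13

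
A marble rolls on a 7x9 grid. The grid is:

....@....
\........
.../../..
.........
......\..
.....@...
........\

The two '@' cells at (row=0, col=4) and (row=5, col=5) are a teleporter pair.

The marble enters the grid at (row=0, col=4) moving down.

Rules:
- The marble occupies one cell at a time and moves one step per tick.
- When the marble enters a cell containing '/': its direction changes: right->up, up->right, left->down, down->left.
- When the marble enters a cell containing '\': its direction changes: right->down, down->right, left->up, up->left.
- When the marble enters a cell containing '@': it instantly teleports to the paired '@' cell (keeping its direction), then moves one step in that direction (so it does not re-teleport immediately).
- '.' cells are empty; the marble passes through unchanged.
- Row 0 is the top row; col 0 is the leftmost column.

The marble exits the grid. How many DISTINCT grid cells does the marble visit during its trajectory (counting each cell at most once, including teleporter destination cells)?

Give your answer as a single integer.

Step 1: enter (0,4), '@' teleport (0,4)->(5,5), also enter (5,5), move down to (6,5)
Step 2: enter (6,5), '.' pass, move down to (7,5)
Step 3: at (7,5) — EXIT via bottom edge, pos 5
Distinct cells visited: 3 (path length 3)

Answer: 3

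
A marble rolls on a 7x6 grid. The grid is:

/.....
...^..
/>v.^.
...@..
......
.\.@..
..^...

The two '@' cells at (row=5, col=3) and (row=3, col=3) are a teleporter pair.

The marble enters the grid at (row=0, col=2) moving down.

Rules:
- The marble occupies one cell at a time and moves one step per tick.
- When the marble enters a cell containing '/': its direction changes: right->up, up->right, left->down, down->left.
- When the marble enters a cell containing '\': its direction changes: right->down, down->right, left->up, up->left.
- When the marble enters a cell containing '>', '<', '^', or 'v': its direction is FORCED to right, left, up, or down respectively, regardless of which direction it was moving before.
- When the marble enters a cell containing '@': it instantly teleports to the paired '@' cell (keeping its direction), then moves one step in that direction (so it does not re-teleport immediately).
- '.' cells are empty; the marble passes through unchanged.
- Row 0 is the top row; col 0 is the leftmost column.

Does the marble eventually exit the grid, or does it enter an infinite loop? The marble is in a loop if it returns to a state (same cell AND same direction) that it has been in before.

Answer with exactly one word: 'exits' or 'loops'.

Answer: loops

Derivation:
Step 1: enter (0,2), '.' pass, move down to (1,2)
Step 2: enter (1,2), '.' pass, move down to (2,2)
Step 3: enter (2,2), 'v' forces down->down, move down to (3,2)
Step 4: enter (3,2), '.' pass, move down to (4,2)
Step 5: enter (4,2), '.' pass, move down to (5,2)
Step 6: enter (5,2), '.' pass, move down to (6,2)
Step 7: enter (6,2), '^' forces down->up, move up to (5,2)
Step 8: enter (5,2), '.' pass, move up to (4,2)
Step 9: enter (4,2), '.' pass, move up to (3,2)
Step 10: enter (3,2), '.' pass, move up to (2,2)
Step 11: enter (2,2), 'v' forces up->down, move down to (3,2)
Step 12: at (3,2) dir=down — LOOP DETECTED (seen before)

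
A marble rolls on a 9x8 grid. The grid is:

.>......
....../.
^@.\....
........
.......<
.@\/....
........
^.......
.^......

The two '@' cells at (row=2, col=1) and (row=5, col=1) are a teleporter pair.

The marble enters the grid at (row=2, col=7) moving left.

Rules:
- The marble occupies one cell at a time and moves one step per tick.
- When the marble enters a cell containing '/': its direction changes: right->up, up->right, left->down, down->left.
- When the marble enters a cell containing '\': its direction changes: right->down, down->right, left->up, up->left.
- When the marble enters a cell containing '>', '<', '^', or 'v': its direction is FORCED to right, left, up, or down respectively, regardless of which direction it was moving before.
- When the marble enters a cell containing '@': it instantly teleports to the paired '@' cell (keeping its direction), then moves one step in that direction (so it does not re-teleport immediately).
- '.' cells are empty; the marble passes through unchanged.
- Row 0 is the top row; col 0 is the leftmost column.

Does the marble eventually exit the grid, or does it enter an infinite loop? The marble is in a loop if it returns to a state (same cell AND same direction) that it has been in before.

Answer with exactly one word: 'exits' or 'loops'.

Step 1: enter (2,7), '.' pass, move left to (2,6)
Step 2: enter (2,6), '.' pass, move left to (2,5)
Step 3: enter (2,5), '.' pass, move left to (2,4)
Step 4: enter (2,4), '.' pass, move left to (2,3)
Step 5: enter (2,3), '\' deflects left->up, move up to (1,3)
Step 6: enter (1,3), '.' pass, move up to (0,3)
Step 7: enter (0,3), '.' pass, move up to (-1,3)
Step 8: at (-1,3) — EXIT via top edge, pos 3

Answer: exits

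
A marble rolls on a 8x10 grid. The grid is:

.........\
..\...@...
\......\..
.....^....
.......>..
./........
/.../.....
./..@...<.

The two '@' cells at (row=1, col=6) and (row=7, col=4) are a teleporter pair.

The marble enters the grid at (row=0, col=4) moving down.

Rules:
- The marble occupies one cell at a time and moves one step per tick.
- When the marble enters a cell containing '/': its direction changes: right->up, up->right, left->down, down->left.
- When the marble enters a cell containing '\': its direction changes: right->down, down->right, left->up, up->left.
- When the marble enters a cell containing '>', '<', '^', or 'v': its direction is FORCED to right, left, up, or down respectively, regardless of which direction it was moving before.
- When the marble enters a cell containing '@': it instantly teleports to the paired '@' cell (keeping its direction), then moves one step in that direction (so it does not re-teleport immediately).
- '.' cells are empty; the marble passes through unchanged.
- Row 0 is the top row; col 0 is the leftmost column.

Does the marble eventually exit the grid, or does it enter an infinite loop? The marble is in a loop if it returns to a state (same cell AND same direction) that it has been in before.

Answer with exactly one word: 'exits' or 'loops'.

Step 1: enter (0,4), '.' pass, move down to (1,4)
Step 2: enter (1,4), '.' pass, move down to (2,4)
Step 3: enter (2,4), '.' pass, move down to (3,4)
Step 4: enter (3,4), '.' pass, move down to (4,4)
Step 5: enter (4,4), '.' pass, move down to (5,4)
Step 6: enter (5,4), '.' pass, move down to (6,4)
Step 7: enter (6,4), '/' deflects down->left, move left to (6,3)
Step 8: enter (6,3), '.' pass, move left to (6,2)
Step 9: enter (6,2), '.' pass, move left to (6,1)
Step 10: enter (6,1), '.' pass, move left to (6,0)
Step 11: enter (6,0), '/' deflects left->down, move down to (7,0)
Step 12: enter (7,0), '.' pass, move down to (8,0)
Step 13: at (8,0) — EXIT via bottom edge, pos 0

Answer: exits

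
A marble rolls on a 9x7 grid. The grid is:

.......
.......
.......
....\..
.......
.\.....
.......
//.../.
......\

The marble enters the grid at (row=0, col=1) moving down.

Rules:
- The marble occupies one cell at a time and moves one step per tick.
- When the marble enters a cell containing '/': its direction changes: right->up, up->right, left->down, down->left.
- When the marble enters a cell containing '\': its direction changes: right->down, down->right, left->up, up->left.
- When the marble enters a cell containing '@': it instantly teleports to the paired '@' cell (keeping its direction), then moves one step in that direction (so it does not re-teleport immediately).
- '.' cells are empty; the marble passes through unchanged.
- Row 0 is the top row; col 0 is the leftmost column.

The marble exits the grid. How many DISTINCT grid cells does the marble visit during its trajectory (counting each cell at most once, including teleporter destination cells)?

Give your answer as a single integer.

Step 1: enter (0,1), '.' pass, move down to (1,1)
Step 2: enter (1,1), '.' pass, move down to (2,1)
Step 3: enter (2,1), '.' pass, move down to (3,1)
Step 4: enter (3,1), '.' pass, move down to (4,1)
Step 5: enter (4,1), '.' pass, move down to (5,1)
Step 6: enter (5,1), '\' deflects down->right, move right to (5,2)
Step 7: enter (5,2), '.' pass, move right to (5,3)
Step 8: enter (5,3), '.' pass, move right to (5,4)
Step 9: enter (5,4), '.' pass, move right to (5,5)
Step 10: enter (5,5), '.' pass, move right to (5,6)
Step 11: enter (5,6), '.' pass, move right to (5,7)
Step 12: at (5,7) — EXIT via right edge, pos 5
Distinct cells visited: 11 (path length 11)

Answer: 11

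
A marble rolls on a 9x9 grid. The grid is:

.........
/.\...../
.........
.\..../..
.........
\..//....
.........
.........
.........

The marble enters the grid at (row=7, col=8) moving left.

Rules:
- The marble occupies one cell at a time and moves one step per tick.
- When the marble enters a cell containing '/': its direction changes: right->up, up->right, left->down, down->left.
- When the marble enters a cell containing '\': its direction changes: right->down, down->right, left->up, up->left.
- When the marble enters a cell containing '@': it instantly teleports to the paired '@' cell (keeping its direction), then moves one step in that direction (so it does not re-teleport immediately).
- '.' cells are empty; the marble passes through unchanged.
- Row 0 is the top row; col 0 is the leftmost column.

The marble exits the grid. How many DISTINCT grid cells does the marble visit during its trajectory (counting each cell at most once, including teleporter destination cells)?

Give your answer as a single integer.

Answer: 9

Derivation:
Step 1: enter (7,8), '.' pass, move left to (7,7)
Step 2: enter (7,7), '.' pass, move left to (7,6)
Step 3: enter (7,6), '.' pass, move left to (7,5)
Step 4: enter (7,5), '.' pass, move left to (7,4)
Step 5: enter (7,4), '.' pass, move left to (7,3)
Step 6: enter (7,3), '.' pass, move left to (7,2)
Step 7: enter (7,2), '.' pass, move left to (7,1)
Step 8: enter (7,1), '.' pass, move left to (7,0)
Step 9: enter (7,0), '.' pass, move left to (7,-1)
Step 10: at (7,-1) — EXIT via left edge, pos 7
Distinct cells visited: 9 (path length 9)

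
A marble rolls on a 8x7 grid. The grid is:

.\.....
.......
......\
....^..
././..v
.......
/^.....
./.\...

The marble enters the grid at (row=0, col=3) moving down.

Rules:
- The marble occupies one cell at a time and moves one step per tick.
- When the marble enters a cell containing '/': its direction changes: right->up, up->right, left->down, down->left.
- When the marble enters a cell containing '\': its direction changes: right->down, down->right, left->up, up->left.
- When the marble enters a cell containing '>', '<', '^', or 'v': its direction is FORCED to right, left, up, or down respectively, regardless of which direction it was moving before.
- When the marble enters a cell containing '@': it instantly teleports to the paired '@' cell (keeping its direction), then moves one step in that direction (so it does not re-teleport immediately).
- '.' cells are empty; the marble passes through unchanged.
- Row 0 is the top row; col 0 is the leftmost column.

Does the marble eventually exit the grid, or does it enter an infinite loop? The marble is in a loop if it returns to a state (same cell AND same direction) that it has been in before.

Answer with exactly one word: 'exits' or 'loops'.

Step 1: enter (0,3), '.' pass, move down to (1,3)
Step 2: enter (1,3), '.' pass, move down to (2,3)
Step 3: enter (2,3), '.' pass, move down to (3,3)
Step 4: enter (3,3), '.' pass, move down to (4,3)
Step 5: enter (4,3), '/' deflects down->left, move left to (4,2)
Step 6: enter (4,2), '.' pass, move left to (4,1)
Step 7: enter (4,1), '/' deflects left->down, move down to (5,1)
Step 8: enter (5,1), '.' pass, move down to (6,1)
Step 9: enter (6,1), '^' forces down->up, move up to (5,1)
Step 10: enter (5,1), '.' pass, move up to (4,1)
Step 11: enter (4,1), '/' deflects up->right, move right to (4,2)
Step 12: enter (4,2), '.' pass, move right to (4,3)
Step 13: enter (4,3), '/' deflects right->up, move up to (3,3)
Step 14: enter (3,3), '.' pass, move up to (2,3)
Step 15: enter (2,3), '.' pass, move up to (1,3)
Step 16: enter (1,3), '.' pass, move up to (0,3)
Step 17: enter (0,3), '.' pass, move up to (-1,3)
Step 18: at (-1,3) — EXIT via top edge, pos 3

Answer: exits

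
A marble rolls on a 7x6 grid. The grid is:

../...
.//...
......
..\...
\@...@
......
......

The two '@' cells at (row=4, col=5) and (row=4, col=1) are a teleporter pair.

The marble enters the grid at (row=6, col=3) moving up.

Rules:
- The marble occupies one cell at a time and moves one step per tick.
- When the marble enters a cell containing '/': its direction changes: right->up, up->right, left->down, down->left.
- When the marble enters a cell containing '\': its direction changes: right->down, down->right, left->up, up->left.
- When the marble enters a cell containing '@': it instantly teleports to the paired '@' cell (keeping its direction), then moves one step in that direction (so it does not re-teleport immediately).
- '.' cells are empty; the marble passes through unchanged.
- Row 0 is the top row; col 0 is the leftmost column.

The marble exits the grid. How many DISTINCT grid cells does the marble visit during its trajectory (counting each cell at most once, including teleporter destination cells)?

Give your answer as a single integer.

Answer: 7

Derivation:
Step 1: enter (6,3), '.' pass, move up to (5,3)
Step 2: enter (5,3), '.' pass, move up to (4,3)
Step 3: enter (4,3), '.' pass, move up to (3,3)
Step 4: enter (3,3), '.' pass, move up to (2,3)
Step 5: enter (2,3), '.' pass, move up to (1,3)
Step 6: enter (1,3), '.' pass, move up to (0,3)
Step 7: enter (0,3), '.' pass, move up to (-1,3)
Step 8: at (-1,3) — EXIT via top edge, pos 3
Distinct cells visited: 7 (path length 7)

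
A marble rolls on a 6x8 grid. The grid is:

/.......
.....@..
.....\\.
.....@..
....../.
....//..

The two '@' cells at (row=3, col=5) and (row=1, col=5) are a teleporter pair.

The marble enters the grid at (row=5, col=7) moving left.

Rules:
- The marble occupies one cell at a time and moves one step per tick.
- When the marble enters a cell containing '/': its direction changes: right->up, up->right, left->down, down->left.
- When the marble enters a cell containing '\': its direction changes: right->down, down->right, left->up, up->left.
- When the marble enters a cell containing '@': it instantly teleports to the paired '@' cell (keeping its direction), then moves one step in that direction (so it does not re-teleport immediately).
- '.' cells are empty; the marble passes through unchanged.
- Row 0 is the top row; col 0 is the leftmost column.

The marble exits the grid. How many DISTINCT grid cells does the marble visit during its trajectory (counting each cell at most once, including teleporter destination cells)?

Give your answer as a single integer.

Answer: 3

Derivation:
Step 1: enter (5,7), '.' pass, move left to (5,6)
Step 2: enter (5,6), '.' pass, move left to (5,5)
Step 3: enter (5,5), '/' deflects left->down, move down to (6,5)
Step 4: at (6,5) — EXIT via bottom edge, pos 5
Distinct cells visited: 3 (path length 3)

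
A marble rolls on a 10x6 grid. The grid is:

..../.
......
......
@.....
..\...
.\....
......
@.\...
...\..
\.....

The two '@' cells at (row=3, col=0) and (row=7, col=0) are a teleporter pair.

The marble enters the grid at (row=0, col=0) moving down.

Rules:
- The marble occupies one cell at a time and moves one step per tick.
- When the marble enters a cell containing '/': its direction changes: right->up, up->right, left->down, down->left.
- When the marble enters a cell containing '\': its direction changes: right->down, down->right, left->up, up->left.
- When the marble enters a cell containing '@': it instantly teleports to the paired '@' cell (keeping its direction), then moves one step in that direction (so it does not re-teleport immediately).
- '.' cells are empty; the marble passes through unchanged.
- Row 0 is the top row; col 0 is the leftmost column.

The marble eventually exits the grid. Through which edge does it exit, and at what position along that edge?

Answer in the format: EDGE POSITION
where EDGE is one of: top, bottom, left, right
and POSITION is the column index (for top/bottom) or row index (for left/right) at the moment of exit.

Step 1: enter (0,0), '.' pass, move down to (1,0)
Step 2: enter (1,0), '.' pass, move down to (2,0)
Step 3: enter (2,0), '.' pass, move down to (3,0)
Step 4: enter (3,0), '@' teleport (3,0)->(7,0), also enter (7,0), move down to (8,0)
Step 5: enter (8,0), '.' pass, move down to (9,0)
Step 6: enter (9,0), '\' deflects down->right, move right to (9,1)
Step 7: enter (9,1), '.' pass, move right to (9,2)
Step 8: enter (9,2), '.' pass, move right to (9,3)
Step 9: enter (9,3), '.' pass, move right to (9,4)
Step 10: enter (9,4), '.' pass, move right to (9,5)
Step 11: enter (9,5), '.' pass, move right to (9,6)
Step 12: at (9,6) — EXIT via right edge, pos 9

Answer: right 9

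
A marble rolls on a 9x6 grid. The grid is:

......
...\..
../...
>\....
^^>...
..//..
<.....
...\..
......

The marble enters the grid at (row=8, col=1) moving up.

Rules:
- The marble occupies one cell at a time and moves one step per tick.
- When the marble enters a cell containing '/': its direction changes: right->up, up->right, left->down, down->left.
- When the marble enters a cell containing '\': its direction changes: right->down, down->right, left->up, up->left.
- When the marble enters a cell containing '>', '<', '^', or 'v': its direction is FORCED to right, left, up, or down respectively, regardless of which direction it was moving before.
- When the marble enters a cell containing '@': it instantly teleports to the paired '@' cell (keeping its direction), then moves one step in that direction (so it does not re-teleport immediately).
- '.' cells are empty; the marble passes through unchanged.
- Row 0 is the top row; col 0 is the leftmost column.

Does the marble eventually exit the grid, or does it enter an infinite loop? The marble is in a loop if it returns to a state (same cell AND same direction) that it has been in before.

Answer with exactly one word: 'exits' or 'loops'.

Answer: loops

Derivation:
Step 1: enter (8,1), '.' pass, move up to (7,1)
Step 2: enter (7,1), '.' pass, move up to (6,1)
Step 3: enter (6,1), '.' pass, move up to (5,1)
Step 4: enter (5,1), '.' pass, move up to (4,1)
Step 5: enter (4,1), '^' forces up->up, move up to (3,1)
Step 6: enter (3,1), '\' deflects up->left, move left to (3,0)
Step 7: enter (3,0), '>' forces left->right, move right to (3,1)
Step 8: enter (3,1), '\' deflects right->down, move down to (4,1)
Step 9: enter (4,1), '^' forces down->up, move up to (3,1)
Step 10: at (3,1) dir=up — LOOP DETECTED (seen before)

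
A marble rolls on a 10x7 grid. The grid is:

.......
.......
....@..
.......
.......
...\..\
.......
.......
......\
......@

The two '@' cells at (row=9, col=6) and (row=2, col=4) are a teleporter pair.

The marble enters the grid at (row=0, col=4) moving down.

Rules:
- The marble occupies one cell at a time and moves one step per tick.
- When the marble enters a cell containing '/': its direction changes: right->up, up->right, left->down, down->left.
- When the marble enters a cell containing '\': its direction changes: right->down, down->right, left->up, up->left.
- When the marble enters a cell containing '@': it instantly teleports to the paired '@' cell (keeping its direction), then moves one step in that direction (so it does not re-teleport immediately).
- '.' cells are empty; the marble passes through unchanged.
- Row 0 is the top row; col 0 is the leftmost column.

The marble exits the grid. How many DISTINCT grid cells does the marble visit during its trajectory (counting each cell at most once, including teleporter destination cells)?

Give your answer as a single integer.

Answer: 4

Derivation:
Step 1: enter (0,4), '.' pass, move down to (1,4)
Step 2: enter (1,4), '.' pass, move down to (2,4)
Step 3: enter (2,4), '@' teleport (2,4)->(9,6), also enter (9,6), move down to (10,6)
Step 4: at (10,6) — EXIT via bottom edge, pos 6
Distinct cells visited: 4 (path length 4)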